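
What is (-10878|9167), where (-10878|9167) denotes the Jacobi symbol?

-1

Reduce the numerator: -10878 ≡ 7456 (mod 9167), so (-10878|9167) = (7456|9167).
Factor out 2: 7456 = 2^5·233. Since 9167 ≡ 7 (mod 8), (2|9167) = +1, and (2|9167)^5 = +1. Now have (233|9167).
233 ≡ 1 (mod 4), so quadratic reciprocity gives (233|9167) = (9167|233). Reduce: 9167 ≡ 80 (mod 233). Now have (80|233).
Factor out 2: 80 = 2^4·5. Since 233 ≡ 1 (mod 8), (2|233) = +1, and (2|233)^4 = +1. Now have (5|233).
5 ≡ 1 (mod 4), so quadratic reciprocity gives (5|233) = (233|5). Reduce: 233 ≡ 3 (mod 5). Now have (3|5).
5 ≡ 1 (mod 4), so quadratic reciprocity gives (3|5) = (5|3). Reduce: 5 ≡ 2 (mod 3). Now have (2|3).
Factor out 2: 2 = 2. Since 3 ≡ 3 (mod 8), (2|3) = -1. Now have -(1|3).
(1|3) = 1. Collecting the sign factors: -1.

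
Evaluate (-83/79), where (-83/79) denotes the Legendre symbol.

Reduce the numerator: -83 ≡ 75 (mod 79), so (-83/79) = (75/79).
Both 75 ≡ 3 and 79 ≡ 3 (mod 4), so reciprocity gives (75/79) = -(79/75). Reduce: 79 ≡ 4 (mod 75). Now have -(4/75).
Factor out 2: 4 = 2^2. Since 75 ≡ 3 (mod 8), (2/75) = -1, and (2/75)^2 = +1. Now have -(1/75).
(1/75) = 1. Collecting the sign factors: -1.

-1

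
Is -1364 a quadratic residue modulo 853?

no

(-1364/853)
  = (342/853)    [-1364 ≡ 342 mod 853]
  = -(171/853)    [853 ≡ 5 mod 8 ⇒ (2/853) = -1]
  = -(853/171)    [QR: 853 ≡ 1 mod 4, sign kept]
  = -(169/171)    [853 ≡ 169 mod 171]
  = -(171/169)    [QR: 169 ≡ 1 mod 4, sign kept]
  = -(2/169)    [171 ≡ 2 mod 169]
  = -(1/169)    [169 ≡ 1 mod 8 ⇒ (2/169) = +1]
  = -1    [(1/169) = 1]
The Legendre symbol is -1, so x^2 ≡ -1364 (mod 853) has no solution.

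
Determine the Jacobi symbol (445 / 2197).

(445 / 2197)
  = (2197 / 445)    [QR: 445 ≡ 1 mod 4, sign kept]
  = (417 / 445)    [2197 ≡ 417 mod 445]
  = (445 / 417)    [QR: 417 ≡ 1 mod 4, sign kept]
  = (28 / 417)    [445 ≡ 28 mod 417]
  = (7 / 417)    [417 ≡ 1 mod 8 ⇒ (2 / 417)^2 = +1]
  = (417 / 7)    [QR: 417 ≡ 1 mod 4, sign kept]
  = (4 / 7)    [417 ≡ 4 mod 7]
  = (1 / 7)    [7 ≡ 7 mod 8 ⇒ (2 / 7)^2 = +1]
  = 1    [(1 / 7) = 1]

1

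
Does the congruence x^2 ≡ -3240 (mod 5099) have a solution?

yes

(-3240/5099)
  = -(3240/5099)    [5099 ≡ 3 mod 4 ⇒ (-1/5099) = -1]
  = (405/5099)    [5099 ≡ 3 mod 8 ⇒ (2/5099)^3 = -1]
  = (5099/405)    [QR: 405 ≡ 1 mod 4, sign kept]
  = (239/405)    [5099 ≡ 239 mod 405]
  = (405/239)    [QR: 405 ≡ 1 mod 4, sign kept]
  = (166/239)    [405 ≡ 166 mod 239]
  = (83/239)    [239 ≡ 7 mod 8 ⇒ (2/239) = +1]
  = -(239/83)    [QR: both ≡ 3 mod 4, sign flips]
  = -(73/83)    [239 ≡ 73 mod 83]
  = -(83/73)    [QR: 73 ≡ 1 mod 4, sign kept]
  = -(10/73)    [83 ≡ 10 mod 73]
  = -(5/73)    [73 ≡ 1 mod 8 ⇒ (2/73) = +1]
  = -(73/5)    [QR: 5 ≡ 1 mod 4, sign kept]
  = -(3/5)    [73 ≡ 3 mod 5]
  = -(5/3)    [QR: 5 ≡ 1 mod 4, sign kept]
  = -(2/3)    [5 ≡ 2 mod 3]
  = (1/3)    [3 ≡ 3 mod 8 ⇒ (2/3) = -1]
  = 1    [(1/3) = 1]
The Legendre symbol is 1, so x^2 ≡ -3240 (mod 5099) has solution.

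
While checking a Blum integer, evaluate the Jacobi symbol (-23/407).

Reduce the numerator: -23 ≡ 384 (mod 407), so (-23/407) = (384/407).
Factor out 2: 384 = 2^7·3. Since 407 ≡ 7 (mod 8), (2/407) = +1, and (2/407)^7 = +1. Now have (3/407).
Both 3 ≡ 3 and 407 ≡ 3 (mod 4), so reciprocity gives (3/407) = -(407/3). Reduce: 407 ≡ 2 (mod 3). Now have -(2/3).
Factor out 2: 2 = 2. Since 3 ≡ 3 (mod 8), (2/3) = -1. Now have (1/3).
(1/3) = 1. Collecting the sign factors: 1.

1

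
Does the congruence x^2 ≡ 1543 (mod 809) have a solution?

Reduce the numerator: 1543 ≡ 734 (mod 809), so (1543/809) = (734/809).
Factor out 2: 734 = 2·367. Since 809 ≡ 1 (mod 8), (2/809) = +1. Now have (367/809).
809 ≡ 1 (mod 4), so quadratic reciprocity gives (367/809) = (809/367). Reduce: 809 ≡ 75 (mod 367). Now have (75/367).
Both 75 ≡ 3 and 367 ≡ 3 (mod 4), so reciprocity gives (75/367) = -(367/75). Reduce: 367 ≡ 67 (mod 75). Now have -(67/75).
Both 67 ≡ 3 and 75 ≡ 3 (mod 4), so reciprocity gives (67/75) = -(75/67). Reduce: 75 ≡ 8 (mod 67). Now have (8/67).
Factor out 2: 8 = 2^3. Since 67 ≡ 3 (mod 8), (2/67) = -1, and (2/67)^3 = -1. Now have -(1/67).
(1/67) = 1. Collecting the sign factors: -1.
The Legendre symbol is -1, so x^2 ≡ 1543 (mod 809) has no solution.

no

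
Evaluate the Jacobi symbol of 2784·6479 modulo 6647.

By multiplicativity, (2784·6479/6647) = (2784/6647)·(6479/6647).
First factor (2784/6647):
Factor out 2: 2784 = 2^5·87. Since 6647 ≡ 7 (mod 8), (2/6647) = +1, and (2/6647)^5 = +1. Now have (87/6647).
Both 87 ≡ 3 and 6647 ≡ 3 (mod 4), so reciprocity gives (87/6647) = -(6647/87). Reduce: 6647 ≡ 35 (mod 87). Now have -(35/87).
Both 35 ≡ 3 and 87 ≡ 3 (mod 4), so reciprocity gives (35/87) = -(87/35). Reduce: 87 ≡ 17 (mod 35). Now have (17/35).
17 ≡ 1 (mod 4), so quadratic reciprocity gives (17/35) = (35/17). Reduce: 35 ≡ 1 (mod 17). Now have (1/17).
(1/17) = 1. Collecting the sign factors: 1.
Second factor (6479/6647):
Both 6479 ≡ 3 and 6647 ≡ 3 (mod 4), so reciprocity gives (6479/6647) = -(6647/6479). Reduce: 6647 ≡ 168 (mod 6479). Now have -(168/6479).
Factor out 2: 168 = 2^3·21. Since 6479 ≡ 7 (mod 8), (2/6479) = +1, and (2/6479)^3 = +1. Now have -(21/6479).
21 ≡ 1 (mod 4), so quadratic reciprocity gives (21/6479) = (6479/21). Reduce: 6479 ≡ 11 (mod 21). Now have -(11/21).
21 ≡ 1 (mod 4), so quadratic reciprocity gives (11/21) = (21/11). Reduce: 21 ≡ 10 (mod 11). Now have -(10/11).
Factor out 2: 10 = 2·5. Since 11 ≡ 3 (mod 8), (2/11) = -1. Now have (5/11).
5 ≡ 1 (mod 4), so quadratic reciprocity gives (5/11) = (11/5). Reduce: 11 ≡ 1 (mod 5). Now have (1/5).
(1/5) = 1. Collecting the sign factors: 1.
Product: (1)·(1) = 1.

1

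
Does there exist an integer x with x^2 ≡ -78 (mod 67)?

yes

(-78/67)
  = (56/67)    [-78 ≡ 56 mod 67]
  = -(7/67)    [67 ≡ 3 mod 8 ⇒ (2/67)^3 = -1]
  = (67/7)    [QR: both ≡ 3 mod 4, sign flips]
  = (4/7)    [67 ≡ 4 mod 7]
  = (1/7)    [7 ≡ 7 mod 8 ⇒ (2/7)^2 = +1]
  = 1    [(1/7) = 1]
The Legendre symbol is 1, so x^2 ≡ -78 (mod 67) has solution.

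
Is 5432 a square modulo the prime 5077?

no

(5432/5077)
  = (355/5077)    [5432 ≡ 355 mod 5077]
  = (5077/355)    [QR: 5077 ≡ 1 mod 4, sign kept]
  = (107/355)    [5077 ≡ 107 mod 355]
  = -(355/107)    [QR: both ≡ 3 mod 4, sign flips]
  = -(34/107)    [355 ≡ 34 mod 107]
  = (17/107)    [107 ≡ 3 mod 8 ⇒ (2/107) = -1]
  = (107/17)    [QR: 17 ≡ 1 mod 4, sign kept]
  = (5/17)    [107 ≡ 5 mod 17]
  = (17/5)    [QR: 5 ≡ 1 mod 4, sign kept]
  = (2/5)    [17 ≡ 2 mod 5]
  = -(1/5)    [5 ≡ 5 mod 8 ⇒ (2/5) = -1]
  = -1    [(1/5) = 1]
(5432/5077) = -1, and 5077 is prime, so 5432 is not a quadratic residue mod 5077.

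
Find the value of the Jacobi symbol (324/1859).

1

(324/1859)
  = (81/1859)    [1859 ≡ 3 mod 8 ⇒ (2/1859)^2 = +1]
  = (1859/81)    [QR: 81 ≡ 1 mod 4, sign kept]
  = (77/81)    [1859 ≡ 77 mod 81]
  = (81/77)    [QR: 77 ≡ 1 mod 4, sign kept]
  = (4/77)    [81 ≡ 4 mod 77]
  = (1/77)    [77 ≡ 5 mod 8 ⇒ (2/77)^2 = +1]
  = 1    [(1/77) = 1]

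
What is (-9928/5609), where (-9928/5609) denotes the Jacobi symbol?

1

Reduce the numerator: -9928 ≡ 1290 (mod 5609), so (-9928/5609) = (1290/5609).
Factor out 2: 1290 = 2·645. Since 5609 ≡ 1 (mod 8), (2/5609) = +1. Now have (645/5609).
645 ≡ 1 (mod 4), so quadratic reciprocity gives (645/5609) = (5609/645). Reduce: 5609 ≡ 449 (mod 645). Now have (449/645).
449 ≡ 1 (mod 4), so quadratic reciprocity gives (449/645) = (645/449). Reduce: 645 ≡ 196 (mod 449). Now have (196/449).
Factor out 2: 196 = 2^2·49. Since 449 ≡ 1 (mod 8), (2/449) = +1, and (2/449)^2 = +1. Now have (49/449).
49 ≡ 1 (mod 4), so quadratic reciprocity gives (49/449) = (449/49). Reduce: 449 ≡ 8 (mod 49). Now have (8/49).
Factor out 2: 8 = 2^3. Since 49 ≡ 1 (mod 8), (2/49) = +1, and (2/49)^3 = +1. Now have (1/49).
(1/49) = 1. Collecting the sign factors: 1.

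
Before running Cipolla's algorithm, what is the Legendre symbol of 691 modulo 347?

Reduce the numerator: 691 ≡ 344 (mod 347), so (691/347) = (344/347).
Factor out 2: 344 = 2^3·43. Since 347 ≡ 3 (mod 8), (2/347) = -1, and (2/347)^3 = -1. Now have -(43/347).
Both 43 ≡ 3 and 347 ≡ 3 (mod 4), so reciprocity gives (43/347) = -(347/43). Reduce: 347 ≡ 3 (mod 43). Now have (3/43).
Both 3 ≡ 3 and 43 ≡ 3 (mod 4), so reciprocity gives (3/43) = -(43/3). Reduce: 43 ≡ 1 (mod 3). Now have -(1/3).
(1/3) = 1. Collecting the sign factors: -1.

-1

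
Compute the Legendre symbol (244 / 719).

1

(244 / 719)
  = (61 / 719)    [719 ≡ 7 mod 8 ⇒ (2 / 719)^2 = +1]
  = (719 / 61)    [QR: 61 ≡ 1 mod 4, sign kept]
  = (48 / 61)    [719 ≡ 48 mod 61]
  = (3 / 61)    [61 ≡ 5 mod 8 ⇒ (2 / 61)^4 = +1]
  = (61 / 3)    [QR: 61 ≡ 1 mod 4, sign kept]
  = (1 / 3)    [61 ≡ 1 mod 3]
  = 1    [(1 / 3) = 1]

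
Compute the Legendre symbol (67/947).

Both 67 ≡ 3 and 947 ≡ 3 (mod 4), so reciprocity gives (67/947) = -(947/67). Reduce: 947 ≡ 9 (mod 67). Now have -(9/67).
9 ≡ 1 (mod 4), so quadratic reciprocity gives (9/67) = (67/9). Reduce: 67 ≡ 4 (mod 9). Now have -(4/9).
Factor out 2: 4 = 2^2. Since 9 ≡ 1 (mod 8), (2/9) = +1, and (2/9)^2 = +1. Now have -(1/9).
(1/9) = 1. Collecting the sign factors: -1.

-1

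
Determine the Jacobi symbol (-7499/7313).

Reduce the numerator: -7499 ≡ 7127 (mod 7313), so (-7499/7313) = (7127/7313).
7313 ≡ 1 (mod 4), so quadratic reciprocity gives (7127/7313) = (7313/7127). Reduce: 7313 ≡ 186 (mod 7127). Now have (186/7127).
Factor out 2: 186 = 2·93. Since 7127 ≡ 7 (mod 8), (2/7127) = +1. Now have (93/7127).
93 ≡ 1 (mod 4), so quadratic reciprocity gives (93/7127) = (7127/93). Reduce: 7127 ≡ 59 (mod 93). Now have (59/93).
93 ≡ 1 (mod 4), so quadratic reciprocity gives (59/93) = (93/59). Reduce: 93 ≡ 34 (mod 59). Now have (34/59).
Factor out 2: 34 = 2·17. Since 59 ≡ 3 (mod 8), (2/59) = -1. Now have -(17/59).
17 ≡ 1 (mod 4), so quadratic reciprocity gives (17/59) = (59/17). Reduce: 59 ≡ 8 (mod 17). Now have -(8/17).
Factor out 2: 8 = 2^3. Since 17 ≡ 1 (mod 8), (2/17) = +1, and (2/17)^3 = +1. Now have -(1/17).
(1/17) = 1. Collecting the sign factors: -1.

-1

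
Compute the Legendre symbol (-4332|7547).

Reduce the numerator: -4332 ≡ 3215 (mod 7547), so (-4332|7547) = (3215|7547).
Both 3215 ≡ 3 and 7547 ≡ 3 (mod 4), so reciprocity gives (3215|7547) = -(7547|3215). Reduce: 7547 ≡ 1117 (mod 3215). Now have -(1117|3215).
1117 ≡ 1 (mod 4), so quadratic reciprocity gives (1117|3215) = (3215|1117). Reduce: 3215 ≡ 981 (mod 1117). Now have -(981|1117).
981 ≡ 1 (mod 4), so quadratic reciprocity gives (981|1117) = (1117|981). Reduce: 1117 ≡ 136 (mod 981). Now have -(136|981).
Factor out 2: 136 = 2^3·17. Since 981 ≡ 5 (mod 8), (2|981) = -1, and (2|981)^3 = -1. Now have (17|981).
17 ≡ 1 (mod 4), so quadratic reciprocity gives (17|981) = (981|17). Reduce: 981 ≡ 12 (mod 17). Now have (12|17).
Factor out 2: 12 = 2^2·3. Since 17 ≡ 1 (mod 8), (2|17) = +1, and (2|17)^2 = +1. Now have (3|17).
17 ≡ 1 (mod 4), so quadratic reciprocity gives (3|17) = (17|3). Reduce: 17 ≡ 2 (mod 3). Now have (2|3).
Factor out 2: 2 = 2. Since 3 ≡ 3 (mod 8), (2|3) = -1. Now have -(1|3).
(1|3) = 1. Collecting the sign factors: -1.

-1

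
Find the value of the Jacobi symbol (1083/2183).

Both 1083 ≡ 3 and 2183 ≡ 3 (mod 4), so reciprocity gives (1083/2183) = -(2183/1083). Reduce: 2183 ≡ 17 (mod 1083). Now have -(17/1083).
17 ≡ 1 (mod 4), so quadratic reciprocity gives (17/1083) = (1083/17). Reduce: 1083 ≡ 12 (mod 17). Now have -(12/17).
Factor out 2: 12 = 2^2·3. Since 17 ≡ 1 (mod 8), (2/17) = +1, and (2/17)^2 = +1. Now have -(3/17).
17 ≡ 1 (mod 4), so quadratic reciprocity gives (3/17) = (17/3). Reduce: 17 ≡ 2 (mod 3). Now have -(2/3).
Factor out 2: 2 = 2. Since 3 ≡ 3 (mod 8), (2/3) = -1. Now have (1/3).
(1/3) = 1. Collecting the sign factors: 1.

1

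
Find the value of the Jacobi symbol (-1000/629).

(-1000/629)
  = (258/629)    [-1000 ≡ 258 mod 629]
  = -(129/629)    [629 ≡ 5 mod 8 ⇒ (2/629) = -1]
  = -(629/129)    [QR: 129 ≡ 1 mod 4, sign kept]
  = -(113/129)    [629 ≡ 113 mod 129]
  = -(129/113)    [QR: 113 ≡ 1 mod 4, sign kept]
  = -(16/113)    [129 ≡ 16 mod 113]
  = -(1/113)    [113 ≡ 1 mod 8 ⇒ (2/113)^4 = +1]
  = -1    [(1/113) = 1]

-1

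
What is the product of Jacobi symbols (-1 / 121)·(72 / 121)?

By multiplicativity, (-1·72 / 121) = (-1 / 121)·(72 / 121).
First factor (-1 / 121):
(-1 / 121)
  = (1 / 121)    [121 ≡ 1 mod 4 ⇒ (-1 / 121) = +1]
  = 1    [(1 / 121) = 1]
Second factor (72 / 121):
(72 / 121)
  = (9 / 121)    [121 ≡ 1 mod 8 ⇒ (2 / 121)^3 = +1]
  = (121 / 9)    [QR: 9 ≡ 1 mod 4, sign kept]
  = (4 / 9)    [121 ≡ 4 mod 9]
  = (1 / 9)    [9 ≡ 1 mod 8 ⇒ (2 / 9)^2 = +1]
  = 1    [(1 / 9) = 1]
Product: (1)·(1) = 1.

1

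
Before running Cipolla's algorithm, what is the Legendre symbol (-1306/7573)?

1

(-1306/7573)
  = (1306/7573)    [7573 ≡ 1 mod 4 ⇒ (-1/7573) = +1]
  = -(653/7573)    [7573 ≡ 5 mod 8 ⇒ (2/7573) = -1]
  = -(7573/653)    [QR: 653 ≡ 1 mod 4, sign kept]
  = -(390/653)    [7573 ≡ 390 mod 653]
  = (195/653)    [653 ≡ 5 mod 8 ⇒ (2/653) = -1]
  = (653/195)    [QR: 653 ≡ 1 mod 4, sign kept]
  = (68/195)    [653 ≡ 68 mod 195]
  = (17/195)    [195 ≡ 3 mod 8 ⇒ (2/195)^2 = +1]
  = (195/17)    [QR: 17 ≡ 1 mod 4, sign kept]
  = (8/17)    [195 ≡ 8 mod 17]
  = (1/17)    [17 ≡ 1 mod 8 ⇒ (2/17)^3 = +1]
  = 1    [(1/17) = 1]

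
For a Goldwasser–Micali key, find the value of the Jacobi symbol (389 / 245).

1

(389 / 245)
  = (144 / 245)    [389 ≡ 144 mod 245]
  = (9 / 245)    [245 ≡ 5 mod 8 ⇒ (2 / 245)^4 = +1]
  = (245 / 9)    [QR: 9 ≡ 1 mod 4, sign kept]
  = (2 / 9)    [245 ≡ 2 mod 9]
  = (1 / 9)    [9 ≡ 1 mod 8 ⇒ (2 / 9) = +1]
  = 1    [(1 / 9) = 1]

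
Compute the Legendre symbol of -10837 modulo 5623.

1

(-10837/5623)
  = (409/5623)    [-10837 ≡ 409 mod 5623]
  = (5623/409)    [QR: 409 ≡ 1 mod 4, sign kept]
  = (306/409)    [5623 ≡ 306 mod 409]
  = (153/409)    [409 ≡ 1 mod 8 ⇒ (2/409) = +1]
  = (409/153)    [QR: 153 ≡ 1 mod 4, sign kept]
  = (103/153)    [409 ≡ 103 mod 153]
  = (153/103)    [QR: 153 ≡ 1 mod 4, sign kept]
  = (50/103)    [153 ≡ 50 mod 103]
  = (25/103)    [103 ≡ 7 mod 8 ⇒ (2/103) = +1]
  = (103/25)    [QR: 25 ≡ 1 mod 4, sign kept]
  = (3/25)    [103 ≡ 3 mod 25]
  = (25/3)    [QR: 25 ≡ 1 mod 4, sign kept]
  = (1/3)    [25 ≡ 1 mod 3]
  = 1    [(1/3) = 1]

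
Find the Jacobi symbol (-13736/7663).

Reduce the numerator: -13736 ≡ 1590 (mod 7663), so (-13736/7663) = (1590/7663).
Factor out 2: 1590 = 2·795. Since 7663 ≡ 7 (mod 8), (2/7663) = +1. Now have (795/7663).
Both 795 ≡ 3 and 7663 ≡ 3 (mod 4), so reciprocity gives (795/7663) = -(7663/795). Reduce: 7663 ≡ 508 (mod 795). Now have -(508/795).
Factor out 2: 508 = 2^2·127. Since 795 ≡ 3 (mod 8), (2/795) = -1, and (2/795)^2 = +1. Now have -(127/795).
Both 127 ≡ 3 and 795 ≡ 3 (mod 4), so reciprocity gives (127/795) = -(795/127). Reduce: 795 ≡ 33 (mod 127). Now have (33/127).
33 ≡ 1 (mod 4), so quadratic reciprocity gives (33/127) = (127/33). Reduce: 127 ≡ 28 (mod 33). Now have (28/33).
Factor out 2: 28 = 2^2·7. Since 33 ≡ 1 (mod 8), (2/33) = +1, and (2/33)^2 = +1. Now have (7/33).
33 ≡ 1 (mod 4), so quadratic reciprocity gives (7/33) = (33/7). Reduce: 33 ≡ 5 (mod 7). Now have (5/7).
5 ≡ 1 (mod 4), so quadratic reciprocity gives (5/7) = (7/5). Reduce: 7 ≡ 2 (mod 5). Now have (2/5).
Factor out 2: 2 = 2. Since 5 ≡ 5 (mod 8), (2/5) = -1. Now have -(1/5).
(1/5) = 1. Collecting the sign factors: -1.

-1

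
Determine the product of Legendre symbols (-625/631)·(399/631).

By multiplicativity, (-625·399/631) = (-625/631)·(399/631).
First factor (-625/631):
Pull out -1: (-625/631) = (-1/631)·(625/631). Since 631 ≡ 3 (mod 4), (-1/631) = -1. Now have -(625/631).
625 ≡ 1 (mod 4), so quadratic reciprocity gives (625/631) = (631/625). Reduce: 631 ≡ 6 (mod 625). Now have -(6/625).
Factor out 2: 6 = 2·3. Since 625 ≡ 1 (mod 8), (2/625) = +1. Now have -(3/625).
625 ≡ 1 (mod 4), so quadratic reciprocity gives (3/625) = (625/3). Reduce: 625 ≡ 1 (mod 3). Now have -(1/3).
(1/3) = 1. Collecting the sign factors: -1.
Second factor (399/631):
Both 399 ≡ 3 and 631 ≡ 3 (mod 4), so reciprocity gives (399/631) = -(631/399). Reduce: 631 ≡ 232 (mod 399). Now have -(232/399).
Factor out 2: 232 = 2^3·29. Since 399 ≡ 7 (mod 8), (2/399) = +1, and (2/399)^3 = +1. Now have -(29/399).
29 ≡ 1 (mod 4), so quadratic reciprocity gives (29/399) = (399/29). Reduce: 399 ≡ 22 (mod 29). Now have -(22/29).
Factor out 2: 22 = 2·11. Since 29 ≡ 5 (mod 8), (2/29) = -1. Now have (11/29).
29 ≡ 1 (mod 4), so quadratic reciprocity gives (11/29) = (29/11). Reduce: 29 ≡ 7 (mod 11). Now have (7/11).
Both 7 ≡ 3 and 11 ≡ 3 (mod 4), so reciprocity gives (7/11) = -(11/7). Reduce: 11 ≡ 4 (mod 7). Now have -(4/7).
Factor out 2: 4 = 2^2. Since 7 ≡ 7 (mod 8), (2/7) = +1, and (2/7)^2 = +1. Now have -(1/7).
(1/7) = 1. Collecting the sign factors: -1.
Product: (-1)·(-1) = 1.

1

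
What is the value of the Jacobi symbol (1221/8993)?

-1

(1221/8993)
  = (8993/1221)    [QR: 1221 ≡ 1 mod 4, sign kept]
  = (446/1221)    [8993 ≡ 446 mod 1221]
  = -(223/1221)    [1221 ≡ 5 mod 8 ⇒ (2/1221) = -1]
  = -(1221/223)    [QR: 1221 ≡ 1 mod 4, sign kept]
  = -(106/223)    [1221 ≡ 106 mod 223]
  = -(53/223)    [223 ≡ 7 mod 8 ⇒ (2/223) = +1]
  = -(223/53)    [QR: 53 ≡ 1 mod 4, sign kept]
  = -(11/53)    [223 ≡ 11 mod 53]
  = -(53/11)    [QR: 53 ≡ 1 mod 4, sign kept]
  = -(9/11)    [53 ≡ 9 mod 11]
  = -(11/9)    [QR: 9 ≡ 1 mod 4, sign kept]
  = -(2/9)    [11 ≡ 2 mod 9]
  = -(1/9)    [9 ≡ 1 mod 8 ⇒ (2/9) = +1]
  = -1    [(1/9) = 1]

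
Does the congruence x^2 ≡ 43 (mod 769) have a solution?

(43|769)
  = (769|43)    [QR: 769 ≡ 1 mod 4, sign kept]
  = (38|43)    [769 ≡ 38 mod 43]
  = -(19|43)    [43 ≡ 3 mod 8 ⇒ (2|43) = -1]
  = (43|19)    [QR: both ≡ 3 mod 4, sign flips]
  = (5|19)    [43 ≡ 5 mod 19]
  = (19|5)    [QR: 5 ≡ 1 mod 4, sign kept]
  = (4|5)    [19 ≡ 4 mod 5]
  = (1|5)    [5 ≡ 5 mod 8 ⇒ (2|5)^2 = +1]
  = 1    [(1|5) = 1]
(43|769) = 1, and 769 is prime, so 43 is a quadratic residue mod 769.

yes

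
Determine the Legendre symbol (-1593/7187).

(-1593/7187)
  = (5594/7187)    [-1593 ≡ 5594 mod 7187]
  = -(2797/7187)    [7187 ≡ 3 mod 8 ⇒ (2/7187) = -1]
  = -(7187/2797)    [QR: 2797 ≡ 1 mod 4, sign kept]
  = -(1593/2797)    [7187 ≡ 1593 mod 2797]
  = -(2797/1593)    [QR: 1593 ≡ 1 mod 4, sign kept]
  = -(1204/1593)    [2797 ≡ 1204 mod 1593]
  = -(301/1593)    [1593 ≡ 1 mod 8 ⇒ (2/1593)^2 = +1]
  = -(1593/301)    [QR: 301 ≡ 1 mod 4, sign kept]
  = -(88/301)    [1593 ≡ 88 mod 301]
  = (11/301)    [301 ≡ 5 mod 8 ⇒ (2/301)^3 = -1]
  = (301/11)    [QR: 301 ≡ 1 mod 4, sign kept]
  = (4/11)    [301 ≡ 4 mod 11]
  = (1/11)    [11 ≡ 3 mod 8 ⇒ (2/11)^2 = +1]
  = 1    [(1/11) = 1]

1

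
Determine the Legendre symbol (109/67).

(109/67)
  = (42/67)    [109 ≡ 42 mod 67]
  = -(21/67)    [67 ≡ 3 mod 8 ⇒ (2/67) = -1]
  = -(67/21)    [QR: 21 ≡ 1 mod 4, sign kept]
  = -(4/21)    [67 ≡ 4 mod 21]
  = -(1/21)    [21 ≡ 5 mod 8 ⇒ (2/21)^2 = +1]
  = -1    [(1/21) = 1]

-1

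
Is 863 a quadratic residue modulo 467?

Reduce the numerator: 863 ≡ 396 (mod 467), so (863|467) = (396|467).
Factor out 2: 396 = 2^2·99. Since 467 ≡ 3 (mod 8), (2|467) = -1, and (2|467)^2 = +1. Now have (99|467).
Both 99 ≡ 3 and 467 ≡ 3 (mod 4), so reciprocity gives (99|467) = -(467|99). Reduce: 467 ≡ 71 (mod 99). Now have -(71|99).
Both 71 ≡ 3 and 99 ≡ 3 (mod 4), so reciprocity gives (71|99) = -(99|71). Reduce: 99 ≡ 28 (mod 71). Now have (28|71).
Factor out 2: 28 = 2^2·7. Since 71 ≡ 7 (mod 8), (2|71) = +1, and (2|71)^2 = +1. Now have (7|71).
Both 7 ≡ 3 and 71 ≡ 3 (mod 4), so reciprocity gives (7|71) = -(71|7). Reduce: 71 ≡ 1 (mod 7). Now have -(1|7).
(1|7) = 1. Collecting the sign factors: -1.
(863|467) = -1, and 467 is prime, so 863 is not a quadratic residue mod 467.

no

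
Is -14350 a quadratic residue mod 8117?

no

(-14350/8117)
  = (1884/8117)    [-14350 ≡ 1884 mod 8117]
  = (471/8117)    [8117 ≡ 5 mod 8 ⇒ (2/8117)^2 = +1]
  = (8117/471)    [QR: 8117 ≡ 1 mod 4, sign kept]
  = (110/471)    [8117 ≡ 110 mod 471]
  = (55/471)    [471 ≡ 7 mod 8 ⇒ (2/471) = +1]
  = -(471/55)    [QR: both ≡ 3 mod 4, sign flips]
  = -(31/55)    [471 ≡ 31 mod 55]
  = (55/31)    [QR: both ≡ 3 mod 4, sign flips]
  = (24/31)    [55 ≡ 24 mod 31]
  = (3/31)    [31 ≡ 7 mod 8 ⇒ (2/31)^3 = +1]
  = -(31/3)    [QR: both ≡ 3 mod 4, sign flips]
  = -(1/3)    [31 ≡ 1 mod 3]
  = -1    [(1/3) = 1]
The Legendre symbol is -1, so x^2 ≡ -14350 (mod 8117) has no solution.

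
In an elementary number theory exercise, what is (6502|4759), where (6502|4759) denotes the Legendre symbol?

(6502|4759)
  = (1743|4759)    [6502 ≡ 1743 mod 4759]
  = -(4759|1743)    [QR: both ≡ 3 mod 4, sign flips]
  = -(1273|1743)    [4759 ≡ 1273 mod 1743]
  = -(1743|1273)    [QR: 1273 ≡ 1 mod 4, sign kept]
  = -(470|1273)    [1743 ≡ 470 mod 1273]
  = -(235|1273)    [1273 ≡ 1 mod 8 ⇒ (2|1273) = +1]
  = -(1273|235)    [QR: 1273 ≡ 1 mod 4, sign kept]
  = -(98|235)    [1273 ≡ 98 mod 235]
  = (49|235)    [235 ≡ 3 mod 8 ⇒ (2|235) = -1]
  = (235|49)    [QR: 49 ≡ 1 mod 4, sign kept]
  = (39|49)    [235 ≡ 39 mod 49]
  = (49|39)    [QR: 49 ≡ 1 mod 4, sign kept]
  = (10|39)    [49 ≡ 10 mod 39]
  = (5|39)    [39 ≡ 7 mod 8 ⇒ (2|39) = +1]
  = (39|5)    [QR: 5 ≡ 1 mod 4, sign kept]
  = (4|5)    [39 ≡ 4 mod 5]
  = (1|5)    [5 ≡ 5 mod 8 ⇒ (2|5)^2 = +1]
  = 1    [(1|5) = 1]

1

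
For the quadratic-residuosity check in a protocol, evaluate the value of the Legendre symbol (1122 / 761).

(1122 / 761)
  = (361 / 761)    [1122 ≡ 361 mod 761]
  = (761 / 361)    [QR: 361 ≡ 1 mod 4, sign kept]
  = (39 / 361)    [761 ≡ 39 mod 361]
  = (361 / 39)    [QR: 361 ≡ 1 mod 4, sign kept]
  = (10 / 39)    [361 ≡ 10 mod 39]
  = (5 / 39)    [39 ≡ 7 mod 8 ⇒ (2 / 39) = +1]
  = (39 / 5)    [QR: 5 ≡ 1 mod 4, sign kept]
  = (4 / 5)    [39 ≡ 4 mod 5]
  = (1 / 5)    [5 ≡ 5 mod 8 ⇒ (2 / 5)^2 = +1]
  = 1    [(1 / 5) = 1]

1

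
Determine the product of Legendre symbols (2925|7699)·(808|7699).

-1

By multiplicativity, (2925·808|7699) = (2925|7699)·(808|7699).
First factor (2925|7699):
2925 ≡ 1 (mod 4), so quadratic reciprocity gives (2925|7699) = (7699|2925). Reduce: 7699 ≡ 1849 (mod 2925). Now have (1849|2925).
1849 ≡ 1 (mod 4), so quadratic reciprocity gives (1849|2925) = (2925|1849). Reduce: 2925 ≡ 1076 (mod 1849). Now have (1076|1849).
Factor out 2: 1076 = 2^2·269. Since 1849 ≡ 1 (mod 8), (2|1849) = +1, and (2|1849)^2 = +1. Now have (269|1849).
269 ≡ 1 (mod 4), so quadratic reciprocity gives (269|1849) = (1849|269). Reduce: 1849 ≡ 235 (mod 269). Now have (235|269).
269 ≡ 1 (mod 4), so quadratic reciprocity gives (235|269) = (269|235). Reduce: 269 ≡ 34 (mod 235). Now have (34|235).
Factor out 2: 34 = 2·17. Since 235 ≡ 3 (mod 8), (2|235) = -1. Now have -(17|235).
17 ≡ 1 (mod 4), so quadratic reciprocity gives (17|235) = (235|17). Reduce: 235 ≡ 14 (mod 17). Now have -(14|17).
Factor out 2: 14 = 2·7. Since 17 ≡ 1 (mod 8), (2|17) = +1. Now have -(7|17).
17 ≡ 1 (mod 4), so quadratic reciprocity gives (7|17) = (17|7). Reduce: 17 ≡ 3 (mod 7). Now have -(3|7).
Both 3 ≡ 3 and 7 ≡ 3 (mod 4), so reciprocity gives (3|7) = -(7|3). Reduce: 7 ≡ 1 (mod 3). Now have (1|3).
(1|3) = 1. Collecting the sign factors: 1.
Second factor (808|7699):
Factor out 2: 808 = 2^3·101. Since 7699 ≡ 3 (mod 8), (2|7699) = -1, and (2|7699)^3 = -1. Now have -(101|7699).
101 ≡ 1 (mod 4), so quadratic reciprocity gives (101|7699) = (7699|101). Reduce: 7699 ≡ 23 (mod 101). Now have -(23|101).
101 ≡ 1 (mod 4), so quadratic reciprocity gives (23|101) = (101|23). Reduce: 101 ≡ 9 (mod 23). Now have -(9|23).
9 ≡ 1 (mod 4), so quadratic reciprocity gives (9|23) = (23|9). Reduce: 23 ≡ 5 (mod 9). Now have -(5|9).
5 ≡ 1 (mod 4), so quadratic reciprocity gives (5|9) = (9|5). Reduce: 9 ≡ 4 (mod 5). Now have -(4|5).
Factor out 2: 4 = 2^2. Since 5 ≡ 5 (mod 8), (2|5) = -1, and (2|5)^2 = +1. Now have -(1|5).
(1|5) = 1. Collecting the sign factors: -1.
Product: (1)·(-1) = -1.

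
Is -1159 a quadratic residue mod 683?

no

(-1159/683)
  = (207/683)    [-1159 ≡ 207 mod 683]
  = -(683/207)    [QR: both ≡ 3 mod 4, sign flips]
  = -(62/207)    [683 ≡ 62 mod 207]
  = -(31/207)    [207 ≡ 7 mod 8 ⇒ (2/207) = +1]
  = (207/31)    [QR: both ≡ 3 mod 4, sign flips]
  = (21/31)    [207 ≡ 21 mod 31]
  = (31/21)    [QR: 21 ≡ 1 mod 4, sign kept]
  = (10/21)    [31 ≡ 10 mod 21]
  = -(5/21)    [21 ≡ 5 mod 8 ⇒ (2/21) = -1]
  = -(21/5)    [QR: 5 ≡ 1 mod 4, sign kept]
  = -(1/5)    [21 ≡ 1 mod 5]
  = -1    [(1/5) = 1]
(-1159/683) = -1, and 683 is prime, so -1159 is not a quadratic residue mod 683.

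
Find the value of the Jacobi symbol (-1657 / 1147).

1

Reduce the numerator: -1657 ≡ 637 (mod 1147), so (-1657 / 1147) = (637 / 1147).
637 ≡ 1 (mod 4), so quadratic reciprocity gives (637 / 1147) = (1147 / 637). Reduce: 1147 ≡ 510 (mod 637). Now have (510 / 637).
Factor out 2: 510 = 2·255. Since 637 ≡ 5 (mod 8), (2 / 637) = -1. Now have -(255 / 637).
637 ≡ 1 (mod 4), so quadratic reciprocity gives (255 / 637) = (637 / 255). Reduce: 637 ≡ 127 (mod 255). Now have -(127 / 255).
Both 127 ≡ 3 and 255 ≡ 3 (mod 4), so reciprocity gives (127 / 255) = -(255 / 127). Reduce: 255 ≡ 1 (mod 127). Now have (1 / 127).
(1 / 127) = 1. Collecting the sign factors: 1.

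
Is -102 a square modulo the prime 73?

(-102/73)
  = (102/73)    [73 ≡ 1 mod 4 ⇒ (-1/73) = +1]
  = (29/73)    [102 ≡ 29 mod 73]
  = (73/29)    [QR: 29 ≡ 1 mod 4, sign kept]
  = (15/29)    [73 ≡ 15 mod 29]
  = (29/15)    [QR: 29 ≡ 1 mod 4, sign kept]
  = (14/15)    [29 ≡ 14 mod 15]
  = (7/15)    [15 ≡ 7 mod 8 ⇒ (2/15) = +1]
  = -(15/7)    [QR: both ≡ 3 mod 4, sign flips]
  = -(1/7)    [15 ≡ 1 mod 7]
  = -1    [(1/7) = 1]
(-102/73) = -1, and 73 is prime, so -102 is not a quadratic residue mod 73.

no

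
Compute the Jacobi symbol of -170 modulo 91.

Reduce the numerator: -170 ≡ 12 (mod 91), so (-170/91) = (12/91).
Factor out 2: 12 = 2^2·3. Since 91 ≡ 3 (mod 8), (2/91) = -1, and (2/91)^2 = +1. Now have (3/91).
Both 3 ≡ 3 and 91 ≡ 3 (mod 4), so reciprocity gives (3/91) = -(91/3). Reduce: 91 ≡ 1 (mod 3). Now have -(1/3).
(1/3) = 1. Collecting the sign factors: -1.

-1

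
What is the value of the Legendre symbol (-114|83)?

-1

Reduce the numerator: -114 ≡ 52 (mod 83), so (-114|83) = (52|83).
Factor out 2: 52 = 2^2·13. Since 83 ≡ 3 (mod 8), (2|83) = -1, and (2|83)^2 = +1. Now have (13|83).
13 ≡ 1 (mod 4), so quadratic reciprocity gives (13|83) = (83|13). Reduce: 83 ≡ 5 (mod 13). Now have (5|13).
5 ≡ 1 (mod 4), so quadratic reciprocity gives (5|13) = (13|5). Reduce: 13 ≡ 3 (mod 5). Now have (3|5).
5 ≡ 1 (mod 4), so quadratic reciprocity gives (3|5) = (5|3). Reduce: 5 ≡ 2 (mod 3). Now have (2|3).
Factor out 2: 2 = 2. Since 3 ≡ 3 (mod 8), (2|3) = -1. Now have -(1|3).
(1|3) = 1. Collecting the sign factors: -1.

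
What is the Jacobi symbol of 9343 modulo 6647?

Reduce the numerator: 9343 ≡ 2696 (mod 6647), so (9343/6647) = (2696/6647).
Factor out 2: 2696 = 2^3·337. Since 6647 ≡ 7 (mod 8), (2/6647) = +1, and (2/6647)^3 = +1. Now have (337/6647).
337 ≡ 1 (mod 4), so quadratic reciprocity gives (337/6647) = (6647/337). Reduce: 6647 ≡ 244 (mod 337). Now have (244/337).
Factor out 2: 244 = 2^2·61. Since 337 ≡ 1 (mod 8), (2/337) = +1, and (2/337)^2 = +1. Now have (61/337).
61 ≡ 1 (mod 4), so quadratic reciprocity gives (61/337) = (337/61). Reduce: 337 ≡ 32 (mod 61). Now have (32/61).
Factor out 2: 32 = 2^5. Since 61 ≡ 5 (mod 8), (2/61) = -1, and (2/61)^5 = -1. Now have -(1/61).
(1/61) = 1. Collecting the sign factors: -1.

-1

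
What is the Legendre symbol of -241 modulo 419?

(-241 / 419)
  = (178 / 419)    [-241 ≡ 178 mod 419]
  = -(89 / 419)    [419 ≡ 3 mod 8 ⇒ (2 / 419) = -1]
  = -(419 / 89)    [QR: 89 ≡ 1 mod 4, sign kept]
  = -(63 / 89)    [419 ≡ 63 mod 89]
  = -(89 / 63)    [QR: 89 ≡ 1 mod 4, sign kept]
  = -(26 / 63)    [89 ≡ 26 mod 63]
  = -(13 / 63)    [63 ≡ 7 mod 8 ⇒ (2 / 63) = +1]
  = -(63 / 13)    [QR: 13 ≡ 1 mod 4, sign kept]
  = -(11 / 13)    [63 ≡ 11 mod 13]
  = -(13 / 11)    [QR: 13 ≡ 1 mod 4, sign kept]
  = -(2 / 11)    [13 ≡ 2 mod 11]
  = (1 / 11)    [11 ≡ 3 mod 8 ⇒ (2 / 11) = -1]
  = 1    [(1 / 11) = 1]

1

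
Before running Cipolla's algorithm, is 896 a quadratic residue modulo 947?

(896/947)
  = -(7/947)    [947 ≡ 3 mod 8 ⇒ (2/947)^7 = -1]
  = (947/7)    [QR: both ≡ 3 mod 4, sign flips]
  = (2/7)    [947 ≡ 2 mod 7]
  = (1/7)    [7 ≡ 7 mod 8 ⇒ (2/7) = +1]
  = 1    [(1/7) = 1]
The Legendre symbol is 1, so x^2 ≡ 896 (mod 947) has solution.

yes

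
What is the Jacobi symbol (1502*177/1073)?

-1

By multiplicativity, (1502·177/1073) = (1502/1073)·(177/1073).
First factor (1502/1073):
Reduce the numerator: 1502 ≡ 429 (mod 1073), so (1502/1073) = (429/1073).
429 ≡ 1 (mod 4), so quadratic reciprocity gives (429/1073) = (1073/429). Reduce: 1073 ≡ 215 (mod 429). Now have (215/429).
429 ≡ 1 (mod 4), so quadratic reciprocity gives (215/429) = (429/215). Reduce: 429 ≡ 214 (mod 215). Now have (214/215).
Factor out 2: 214 = 2·107. Since 215 ≡ 7 (mod 8), (2/215) = +1. Now have (107/215).
Both 107 ≡ 3 and 215 ≡ 3 (mod 4), so reciprocity gives (107/215) = -(215/107). Reduce: 215 ≡ 1 (mod 107). Now have -(1/107).
(1/107) = 1. Collecting the sign factors: -1.
Second factor (177/1073):
177 ≡ 1 (mod 4), so quadratic reciprocity gives (177/1073) = (1073/177). Reduce: 1073 ≡ 11 (mod 177). Now have (11/177).
177 ≡ 1 (mod 4), so quadratic reciprocity gives (11/177) = (177/11). Reduce: 177 ≡ 1 (mod 11). Now have (1/11).
(1/11) = 1. Collecting the sign factors: 1.
Product: (-1)·(1) = -1.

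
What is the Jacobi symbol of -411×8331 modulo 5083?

1

By multiplicativity, (-411·8331|5083) = (-411|5083)·(8331|5083).
First factor (-411|5083):
(-411|5083)
  = (4672|5083)    [-411 ≡ 4672 mod 5083]
  = (73|5083)    [5083 ≡ 3 mod 8 ⇒ (2|5083)^6 = +1]
  = (5083|73)    [QR: 73 ≡ 1 mod 4, sign kept]
  = (46|73)    [5083 ≡ 46 mod 73]
  = (23|73)    [73 ≡ 1 mod 8 ⇒ (2|73) = +1]
  = (73|23)    [QR: 73 ≡ 1 mod 4, sign kept]
  = (4|23)    [73 ≡ 4 mod 23]
  = (1|23)    [23 ≡ 7 mod 8 ⇒ (2|23)^2 = +1]
  = 1    [(1|23) = 1]
Second factor (8331|5083):
(8331|5083)
  = (3248|5083)    [8331 ≡ 3248 mod 5083]
  = (203|5083)    [5083 ≡ 3 mod 8 ⇒ (2|5083)^4 = +1]
  = -(5083|203)    [QR: both ≡ 3 mod 4, sign flips]
  = -(8|203)    [5083 ≡ 8 mod 203]
  = (1|203)    [203 ≡ 3 mod 8 ⇒ (2|203)^3 = -1]
  = 1    [(1|203) = 1]
Product: (1)·(1) = 1.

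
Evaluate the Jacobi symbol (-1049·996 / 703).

-1

By multiplicativity, (-1049·996 / 703) = (-1049 / 703)·(996 / 703).
First factor (-1049 / 703):
(-1049 / 703)
  = -(1049 / 703)    [703 ≡ 3 mod 4 ⇒ (-1 / 703) = -1]
  = -(346 / 703)    [1049 ≡ 346 mod 703]
  = -(173 / 703)    [703 ≡ 7 mod 8 ⇒ (2 / 703) = +1]
  = -(703 / 173)    [QR: 173 ≡ 1 mod 4, sign kept]
  = -(11 / 173)    [703 ≡ 11 mod 173]
  = -(173 / 11)    [QR: 173 ≡ 1 mod 4, sign kept]
  = -(8 / 11)    [173 ≡ 8 mod 11]
  = (1 / 11)    [11 ≡ 3 mod 8 ⇒ (2 / 11)^3 = -1]
  = 1    [(1 / 11) = 1]
Second factor (996 / 703):
(996 / 703)
  = (293 / 703)    [996 ≡ 293 mod 703]
  = (703 / 293)    [QR: 293 ≡ 1 mod 4, sign kept]
  = (117 / 293)    [703 ≡ 117 mod 293]
  = (293 / 117)    [QR: 117 ≡ 1 mod 4, sign kept]
  = (59 / 117)    [293 ≡ 59 mod 117]
  = (117 / 59)    [QR: 117 ≡ 1 mod 4, sign kept]
  = (58 / 59)    [117 ≡ 58 mod 59]
  = -(29 / 59)    [59 ≡ 3 mod 8 ⇒ (2 / 59) = -1]
  = -(59 / 29)    [QR: 29 ≡ 1 mod 4, sign kept]
  = -(1 / 29)    [59 ≡ 1 mod 29]
  = -1    [(1 / 29) = 1]
Product: (1)·(-1) = -1.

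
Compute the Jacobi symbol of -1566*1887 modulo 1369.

0

By multiplicativity, (-1566·1887 / 1369) = (-1566 / 1369)·(1887 / 1369).
First factor (-1566 / 1369):
Reduce the numerator: -1566 ≡ 1172 (mod 1369), so (-1566 / 1369) = (1172 / 1369).
Factor out 2: 1172 = 2^2·293. Since 1369 ≡ 1 (mod 8), (2 / 1369) = +1, and (2 / 1369)^2 = +1. Now have (293 / 1369).
293 ≡ 1 (mod 4), so quadratic reciprocity gives (293 / 1369) = (1369 / 293). Reduce: 1369 ≡ 197 (mod 293). Now have (197 / 293).
197 ≡ 1 (mod 4), so quadratic reciprocity gives (197 / 293) = (293 / 197). Reduce: 293 ≡ 96 (mod 197). Now have (96 / 197).
Factor out 2: 96 = 2^5·3. Since 197 ≡ 5 (mod 8), (2 / 197) = -1, and (2 / 197)^5 = -1. Now have -(3 / 197).
197 ≡ 1 (mod 4), so quadratic reciprocity gives (3 / 197) = (197 / 3). Reduce: 197 ≡ 2 (mod 3). Now have -(2 / 3).
Factor out 2: 2 = 2. Since 3 ≡ 3 (mod 8), (2 / 3) = -1. Now have (1 / 3).
(1 / 3) = 1. Collecting the sign factors: 1.
Second factor (1887 / 1369):
Reduce the numerator: 1887 ≡ 518 (mod 1369), so (1887 / 1369) = (518 / 1369).
Factor out 2: 518 = 2·259. Since 1369 ≡ 1 (mod 8), (2 / 1369) = +1. Now have (259 / 1369).
1369 ≡ 1 (mod 4), so quadratic reciprocity gives (259 / 1369) = (1369 / 259). Reduce: 1369 ≡ 74 (mod 259). Now have (74 / 259).
Factor out 2: 74 = 2·37. Since 259 ≡ 3 (mod 8), (2 / 259) = -1. Now have -(37 / 259).
37 ≡ 1 (mod 4), so quadratic reciprocity gives (37 / 259) = (259 / 37). Reduce: 259 ≡ 0 (mod 37). Now have -(0 / 37).
The numerator is now 0 with denominator 37 > 1: the symbol is 0.
Product: (1)·(0) = 0.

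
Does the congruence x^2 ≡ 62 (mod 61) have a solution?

yes

Reduce the numerator: 62 ≡ 1 (mod 61), so (62|61) = (1|61).
(1|61) = 1. Collecting the sign factors: 1.
(62|61) = 1, and 61 is prime, so 62 is a quadratic residue mod 61.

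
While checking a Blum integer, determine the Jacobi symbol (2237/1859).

1

Reduce the numerator: 2237 ≡ 378 (mod 1859), so (2237/1859) = (378/1859).
Factor out 2: 378 = 2·189. Since 1859 ≡ 3 (mod 8), (2/1859) = -1. Now have -(189/1859).
189 ≡ 1 (mod 4), so quadratic reciprocity gives (189/1859) = (1859/189). Reduce: 1859 ≡ 158 (mod 189). Now have -(158/189).
Factor out 2: 158 = 2·79. Since 189 ≡ 5 (mod 8), (2/189) = -1. Now have (79/189).
189 ≡ 1 (mod 4), so quadratic reciprocity gives (79/189) = (189/79). Reduce: 189 ≡ 31 (mod 79). Now have (31/79).
Both 31 ≡ 3 and 79 ≡ 3 (mod 4), so reciprocity gives (31/79) = -(79/31). Reduce: 79 ≡ 17 (mod 31). Now have -(17/31).
17 ≡ 1 (mod 4), so quadratic reciprocity gives (17/31) = (31/17). Reduce: 31 ≡ 14 (mod 17). Now have -(14/17).
Factor out 2: 14 = 2·7. Since 17 ≡ 1 (mod 8), (2/17) = +1. Now have -(7/17).
17 ≡ 1 (mod 4), so quadratic reciprocity gives (7/17) = (17/7). Reduce: 17 ≡ 3 (mod 7). Now have -(3/7).
Both 3 ≡ 3 and 7 ≡ 3 (mod 4), so reciprocity gives (3/7) = -(7/3). Reduce: 7 ≡ 1 (mod 3). Now have (1/3).
(1/3) = 1. Collecting the sign factors: 1.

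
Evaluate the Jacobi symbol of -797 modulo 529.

Reduce the numerator: -797 ≡ 261 (mod 529), so (-797/529) = (261/529).
261 ≡ 1 (mod 4), so quadratic reciprocity gives (261/529) = (529/261). Reduce: 529 ≡ 7 (mod 261). Now have (7/261).
261 ≡ 1 (mod 4), so quadratic reciprocity gives (7/261) = (261/7). Reduce: 261 ≡ 2 (mod 7). Now have (2/7).
Factor out 2: 2 = 2. Since 7 ≡ 7 (mod 8), (2/7) = +1. Now have (1/7).
(1/7) = 1. Collecting the sign factors: 1.

1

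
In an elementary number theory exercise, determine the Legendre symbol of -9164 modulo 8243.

-1

Reduce the numerator: -9164 ≡ 7322 (mod 8243), so (-9164|8243) = (7322|8243).
Factor out 2: 7322 = 2·3661. Since 8243 ≡ 3 (mod 8), (2|8243) = -1. Now have -(3661|8243).
3661 ≡ 1 (mod 4), so quadratic reciprocity gives (3661|8243) = (8243|3661). Reduce: 8243 ≡ 921 (mod 3661). Now have -(921|3661).
921 ≡ 1 (mod 4), so quadratic reciprocity gives (921|3661) = (3661|921). Reduce: 3661 ≡ 898 (mod 921). Now have -(898|921).
Factor out 2: 898 = 2·449. Since 921 ≡ 1 (mod 8), (2|921) = +1. Now have -(449|921).
449 ≡ 1 (mod 4), so quadratic reciprocity gives (449|921) = (921|449). Reduce: 921 ≡ 23 (mod 449). Now have -(23|449).
449 ≡ 1 (mod 4), so quadratic reciprocity gives (23|449) = (449|23). Reduce: 449 ≡ 12 (mod 23). Now have -(12|23).
Factor out 2: 12 = 2^2·3. Since 23 ≡ 7 (mod 8), (2|23) = +1, and (2|23)^2 = +1. Now have -(3|23).
Both 3 ≡ 3 and 23 ≡ 3 (mod 4), so reciprocity gives (3|23) = -(23|3). Reduce: 23 ≡ 2 (mod 3). Now have (2|3).
Factor out 2: 2 = 2. Since 3 ≡ 3 (mod 8), (2|3) = -1. Now have -(1|3).
(1|3) = 1. Collecting the sign factors: -1.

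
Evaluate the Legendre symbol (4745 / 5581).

(4745 / 5581)
  = (5581 / 4745)    [QR: 4745 ≡ 1 mod 4, sign kept]
  = (836 / 4745)    [5581 ≡ 836 mod 4745]
  = (209 / 4745)    [4745 ≡ 1 mod 8 ⇒ (2 / 4745)^2 = +1]
  = (4745 / 209)    [QR: 209 ≡ 1 mod 4, sign kept]
  = (147 / 209)    [4745 ≡ 147 mod 209]
  = (209 / 147)    [QR: 209 ≡ 1 mod 4, sign kept]
  = (62 / 147)    [209 ≡ 62 mod 147]
  = -(31 / 147)    [147 ≡ 3 mod 8 ⇒ (2 / 147) = -1]
  = (147 / 31)    [QR: both ≡ 3 mod 4, sign flips]
  = (23 / 31)    [147 ≡ 23 mod 31]
  = -(31 / 23)    [QR: both ≡ 3 mod 4, sign flips]
  = -(8 / 23)    [31 ≡ 8 mod 23]
  = -(1 / 23)    [23 ≡ 7 mod 8 ⇒ (2 / 23)^3 = +1]
  = -1    [(1 / 23) = 1]

-1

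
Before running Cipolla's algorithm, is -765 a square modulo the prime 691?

yes

Pull out -1: (-765|691) = (-1|691)·(765|691). Since 691 ≡ 3 (mod 4), (-1|691) = -1. Now have -(765|691).
Reduce the numerator: 765 ≡ 74 (mod 691), so (765|691) = (74|691).
Factor out 2: 74 = 2·37. Since 691 ≡ 3 (mod 8), (2|691) = -1. Now have (37|691).
37 ≡ 1 (mod 4), so quadratic reciprocity gives (37|691) = (691|37). Reduce: 691 ≡ 25 (mod 37). Now have (25|37).
25 ≡ 1 (mod 4), so quadratic reciprocity gives (25|37) = (37|25). Reduce: 37 ≡ 12 (mod 25). Now have (12|25).
Factor out 2: 12 = 2^2·3. Since 25 ≡ 1 (mod 8), (2|25) = +1, and (2|25)^2 = +1. Now have (3|25).
25 ≡ 1 (mod 4), so quadratic reciprocity gives (3|25) = (25|3). Reduce: 25 ≡ 1 (mod 3). Now have (1|3).
(1|3) = 1. Collecting the sign factors: 1.
(-765|691) = 1, and 691 is prime, so -765 is a quadratic residue mod 691.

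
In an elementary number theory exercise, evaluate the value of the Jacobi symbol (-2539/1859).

(-2539/1859)
  = (1179/1859)    [-2539 ≡ 1179 mod 1859]
  = -(1859/1179)    [QR: both ≡ 3 mod 4, sign flips]
  = -(680/1179)    [1859 ≡ 680 mod 1179]
  = (85/1179)    [1179 ≡ 3 mod 8 ⇒ (2/1179)^3 = -1]
  = (1179/85)    [QR: 85 ≡ 1 mod 4, sign kept]
  = (74/85)    [1179 ≡ 74 mod 85]
  = -(37/85)    [85 ≡ 5 mod 8 ⇒ (2/85) = -1]
  = -(85/37)    [QR: 37 ≡ 1 mod 4, sign kept]
  = -(11/37)    [85 ≡ 11 mod 37]
  = -(37/11)    [QR: 37 ≡ 1 mod 4, sign kept]
  = -(4/11)    [37 ≡ 4 mod 11]
  = -(1/11)    [11 ≡ 3 mod 8 ⇒ (2/11)^2 = +1]
  = -1    [(1/11) = 1]

-1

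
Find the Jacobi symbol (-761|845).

Pull out -1: (-761|845) = (-1|845)·(761|845). Since 845 ≡ 1 (mod 4), (-1|845) = +1. Now have (761|845).
761 ≡ 1 (mod 4), so quadratic reciprocity gives (761|845) = (845|761). Reduce: 845 ≡ 84 (mod 761). Now have (84|761).
Factor out 2: 84 = 2^2·21. Since 761 ≡ 1 (mod 8), (2|761) = +1, and (2|761)^2 = +1. Now have (21|761).
21 ≡ 1 (mod 4), so quadratic reciprocity gives (21|761) = (761|21). Reduce: 761 ≡ 5 (mod 21). Now have (5|21).
5 ≡ 1 (mod 4), so quadratic reciprocity gives (5|21) = (21|5). Reduce: 21 ≡ 1 (mod 5). Now have (1|5).
(1|5) = 1. Collecting the sign factors: 1.

1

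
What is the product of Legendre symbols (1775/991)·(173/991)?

By multiplicativity, (1775·173/991) = (1775/991)·(173/991).
First factor (1775/991):
Reduce the numerator: 1775 ≡ 784 (mod 991), so (1775/991) = (784/991).
Factor out 2: 784 = 2^4·49. Since 991 ≡ 7 (mod 8), (2/991) = +1, and (2/991)^4 = +1. Now have (49/991).
49 ≡ 1 (mod 4), so quadratic reciprocity gives (49/991) = (991/49). Reduce: 991 ≡ 11 (mod 49). Now have (11/49).
49 ≡ 1 (mod 4), so quadratic reciprocity gives (11/49) = (49/11). Reduce: 49 ≡ 5 (mod 11). Now have (5/11).
5 ≡ 1 (mod 4), so quadratic reciprocity gives (5/11) = (11/5). Reduce: 11 ≡ 1 (mod 5). Now have (1/5).
(1/5) = 1. Collecting the sign factors: 1.
Second factor (173/991):
173 ≡ 1 (mod 4), so quadratic reciprocity gives (173/991) = (991/173). Reduce: 991 ≡ 126 (mod 173). Now have (126/173).
Factor out 2: 126 = 2·63. Since 173 ≡ 5 (mod 8), (2/173) = -1. Now have -(63/173).
173 ≡ 1 (mod 4), so quadratic reciprocity gives (63/173) = (173/63). Reduce: 173 ≡ 47 (mod 63). Now have -(47/63).
Both 47 ≡ 3 and 63 ≡ 3 (mod 4), so reciprocity gives (47/63) = -(63/47). Reduce: 63 ≡ 16 (mod 47). Now have (16/47).
Factor out 2: 16 = 2^4. Since 47 ≡ 7 (mod 8), (2/47) = +1, and (2/47)^4 = +1. Now have (1/47).
(1/47) = 1. Collecting the sign factors: 1.
Product: (1)·(1) = 1.

1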